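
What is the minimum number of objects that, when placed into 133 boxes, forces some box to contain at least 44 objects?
n = (44 − 1)·133 + 1 = 5720

By the generalised pigeonhole principle, to guarantee some box contains ≥ r objects we need more than (r − 1) · k objects total. Threshold: n = (r − 1) · k + 1. With r = 44 and k = 133: n = 43 · 133 + 1 = 5719 + 1 = 5720. For n = 5719 = 43 · 133, we can put exactly 43 objects in every box, avoiding 44 in any single one — so 5720 is tight.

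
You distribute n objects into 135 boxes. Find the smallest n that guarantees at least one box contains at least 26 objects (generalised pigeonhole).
n = (26 − 1)·135 + 1 = 3376

By the generalised pigeonhole principle, to guarantee some box contains ≥ r objects we need more than (r − 1) · k objects total. Threshold: n = (r − 1) · k + 1. With r = 26 and k = 135: n = 25 · 135 + 1 = 3375 + 1 = 3376. For n = 3375 = 25 · 135, we can put exactly 25 objects in every box, avoiding 26 in any single one — so 3376 is tight.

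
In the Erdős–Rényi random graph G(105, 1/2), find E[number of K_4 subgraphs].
E[# K_4] = C(105, 4) · (1/2)^C(4, 2) = 4780230 / 2^6 = 2390115/32 = 74691.09375

For each 4-subset S of vertices (there are C(105, 4) = 4780230 such S), let X_S = 1 if S induces a K_4 (all C(4, 2) = 6 edges present). Then P(X_S = 1) = (1/2)^6 = 1/64. By linearity of expectation, E[# K_4] = C(105, 4) · (1/2)^6 = 4780230 / 64 = 2390115/32 = 74691.09375.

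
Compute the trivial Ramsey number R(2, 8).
R(2, 8) = 8

R(2, k) = k for all k ≥ 2: in a 2-colouring of K_k, either some edge is red (a red K_2) or all edges are blue (a blue K_k). And K_{7} coloured all-blue has no blue K_8, so R(2, 8) > 7. Hence R(2, 8) = 8.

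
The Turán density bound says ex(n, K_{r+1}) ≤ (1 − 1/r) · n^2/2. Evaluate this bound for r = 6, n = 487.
Turán density bound = (5/6) · 487^2/2 = 1185845/12 ≈ 98820.4167

Turán's theorem: ex(n, K_{r+1}) is achieved by the complete r-partite Turán graph T(n, r) with parts as balanced as possible, and is at most (1 − 1/r) · n^2/2. For r = 6, n = 487: the density bound is (5/6) · 237169/2 = 1185845/12 ≈ 98820.4167. The integer-valued extremum is e(T(487, 6)) = 98820, which is strictly less than the density bound 1185845/12 since 6 ∤ 487 (the parts of T(487, 6) cannot all be equal).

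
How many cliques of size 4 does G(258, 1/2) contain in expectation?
E[# K_4] = C(258, 4) · (1/2)^C(4, 2) = 180352320 / 2^6 = 2818005

For each 4-subset S of vertices (there are C(258, 4) = 180352320 such S), let X_S = 1 if S induces a K_4 (all C(4, 2) = 6 edges present). Then P(X_S = 1) = (1/2)^6 = 1/64. By linearity of expectation, E[# K_4] = C(258, 4) · (1/2)^6 = 180352320 / 64 = 2818005.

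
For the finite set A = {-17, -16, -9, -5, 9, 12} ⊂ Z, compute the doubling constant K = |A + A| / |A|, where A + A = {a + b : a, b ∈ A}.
K = |A + A| / |A| = 21/6 = 7/2

Enumerate A + A = {a + b : a, b ∈ A}. With |A| = 6, there are |A|^2 = 36 ordered sum pairs; collecting distinct values, A + A = {-34, -33, -32, -26, -25, -22, -21, -18, -14, -10, -8, -7, -5, -4, 0, 3, 4, 7, 18, 21, 24}, so |A + A| = 21. Thus K = 21/6 = 7/2. For comparison, the minimum possible |A + A| over all 6-element sets is 2·6 − 1 = 11 (so min K = 11/6), attained only by arithmetic progressions.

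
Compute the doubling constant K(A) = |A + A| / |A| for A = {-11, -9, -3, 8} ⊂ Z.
K = |A + A| / |A| = 10/4 = 5/2

Enumerate A + A = {a + b : a, b ∈ A}. With |A| = 4, there are |A|^2 = 16 ordered sum pairs; collecting distinct values, A + A = {-22, -20, -18, -14, -12, -6, -3, -1, 5, 16}, so |A + A| = 10. Thus K = 10/4 = 5/2. For comparison, the minimum possible |A + A| over all 4-element sets is 2·4 − 1 = 7 (so min K = 7/4), attained only by arithmetic progressions.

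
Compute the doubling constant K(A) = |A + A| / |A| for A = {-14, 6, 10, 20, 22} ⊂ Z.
K = |A + A| / |A| = 15/5 = 3

Enumerate A + A = {a + b : a, b ∈ A}. With |A| = 5, there are |A|^2 = 25 ordered sum pairs; collecting distinct values, A + A = {-28, -8, -4, 6, 8, 12, 16, 20, 26, 28, 30, 32, 40, 42, 44}, so |A + A| = 15. Thus K = 15/5 = 3. For comparison, the minimum possible |A + A| over all 5-element sets is 2·5 − 1 = 9 (so min K = 9/5), attained only by arithmetic progressions.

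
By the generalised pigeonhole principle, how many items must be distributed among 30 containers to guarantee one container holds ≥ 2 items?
n = (2 − 1)·30 + 1 = 31

By the generalised pigeonhole principle, to guarantee some box contains ≥ r objects we need more than (r − 1) · k objects total. Threshold: n = (r − 1) · k + 1. With r = 2 and k = 30: n = 1 · 30 + 1 = 30 + 1 = 31. For n = 30 = 1 · 30, we can put exactly 1 objects in every box, avoiding 2 in any single one — so 31 is tight.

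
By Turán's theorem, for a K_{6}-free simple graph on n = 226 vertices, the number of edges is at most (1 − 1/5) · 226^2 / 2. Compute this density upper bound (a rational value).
Turán density bound = (4/5) · 226^2/2 = 102152/5 ≈ 20430.4

Turán's theorem: ex(n, K_{r+1}) is achieved by the complete r-partite Turán graph T(n, r) with parts as balanced as possible, and is at most (1 − 1/r) · n^2/2. For r = 5, n = 226: the density bound is (4/5) · 51076/2 = 102152/5 ≈ 20430.4. The integer-valued extremum is e(T(226, 5)) = 20430, which is strictly less than the density bound 102152/5 since 5 ∤ 226 (the parts of T(226, 5) cannot all be equal).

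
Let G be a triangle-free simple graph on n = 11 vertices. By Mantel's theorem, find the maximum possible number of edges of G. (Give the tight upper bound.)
ex(11, K_3) = ⌊11^2/4⌋ = 30

Mantel (1907): a triangle-free graph on n vertices has at most ⌊n^2/4⌋ edges, with equality for the complete bipartite graph K_{⌊n/2⌋, ⌈n/2⌉}. For n = 11: ⌊11^2/4⌋ = ⌊121/4⌋ = 30. The extremal graph is K_{5, 6}, which has 5·6 = 30 edges.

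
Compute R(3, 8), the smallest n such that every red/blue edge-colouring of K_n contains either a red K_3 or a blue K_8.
R(3, 8) = 28

Lower bound: an explicit 2-colouring of K_{27} (typically a Paley-type or other structured construction) avoids a red K_3 and a blue K_8, showing R(3, 8) > 27.
Upper bound: the simple Erdős–Szekeres recurrence only gives R(3, 8) ≤ 31; the tight bound R(3, 8) ≤ 28 requires a sharper case analysis (or computer search) of 2-colourings of K_{28}.
Hence R(3, 8) = 28.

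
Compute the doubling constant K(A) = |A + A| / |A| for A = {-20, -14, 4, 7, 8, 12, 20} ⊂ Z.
K = |A + A| / |A| = 26/7

Enumerate A + A = {a + b : a, b ∈ A}. With |A| = 7, there are |A|^2 = 49 ordered sum pairs; collecting distinct values, A + A = {-40, -34, -28, -16, -13, -12, -10, -8, -7, -6, -2, 0, 6, 8, 11, 12, 14, 15, 16, 19, 20, 24, 27, 28, 32, 40}, so |A + A| = 26. Thus K = 26/7. For comparison, the minimum possible |A + A| over all 7-element sets is 2·7 − 1 = 13 (so min K = 13/7), attained only by arithmetic progressions.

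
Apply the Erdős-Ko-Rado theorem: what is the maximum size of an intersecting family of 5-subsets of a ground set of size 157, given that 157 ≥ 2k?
max |F| = C(156, 4) = 23738715

Erdős-Ko-Rado (1961): when n ≥ 2k, max |F| = C(n−1, k−1). The bound is attained by the star {A : i ∈ A} for any fixed i ∈ [n]. Here C(157−1, 5−1) = C(156, 4) = 23738715.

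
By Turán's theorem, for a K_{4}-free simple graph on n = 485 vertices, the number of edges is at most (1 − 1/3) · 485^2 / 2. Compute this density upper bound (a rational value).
Turán density bound = (2/3) · 485^2/2 = 235225/3 ≈ 78408.3333

Turán's theorem: ex(n, K_{r+1}) is achieved by the complete r-partite Turán graph T(n, r) with parts as balanced as possible, and is at most (1 − 1/r) · n^2/2. For r = 3, n = 485: the density bound is (2/3) · 235225/2 = 235225/3 ≈ 78408.3333. The integer-valued extremum is e(T(485, 3)) = 78408, which is strictly less than the density bound 235225/3 since 3 ∤ 485 (the parts of T(485, 3) cannot all be equal).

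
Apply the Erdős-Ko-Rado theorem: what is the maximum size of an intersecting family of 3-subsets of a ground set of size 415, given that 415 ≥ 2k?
max |F| = C(414, 2) = 85491

The Erdős-Ko-Rado theorem states: for n ≥ 2k, an intersecting family of k-subsets of an n-element set has size at most C(n − 1, k − 1), with equality for 'star' families {A ⊆ [n] : |A| = k, i ∈ A} (fix an element i). For n = 415, k = 3: C(414, 2) = 85491.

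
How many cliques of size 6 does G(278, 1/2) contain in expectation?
E[# K_6] = C(278, 6) · (1/2)^C(6, 2) = 607221379765 / 2^15 ≈ 18530925.896149

For each 6-subset S of vertices (there are C(278, 6) = 607221379765 such S), let X_S = 1 if S induces a K_6 (all C(6, 2) = 15 edges present). Then P(X_S = 1) = (1/2)^15 = 1/32768. By linearity of expectation, E[# K_6] = C(278, 6) · (1/2)^15 = 607221379765 / 32768 ≈ 18530925.896149.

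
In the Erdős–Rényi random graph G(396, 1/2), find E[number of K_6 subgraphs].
E[# K_6] = C(396, 6) · (1/2)^C(6, 2) = 5155981871964 / 2^15 = 1288995467991/8192 ≈ 157348079.588745

For each 6-subset S of vertices (there are C(396, 6) = 5155981871964 such S), let X_S = 1 if S induces a K_6 (all C(6, 2) = 15 edges present). Then P(X_S = 1) = (1/2)^15 = 1/32768. By linearity of expectation, E[# K_6] = C(396, 6) · (1/2)^15 = 5155981871964 / 32768 = 1288995467991/8192 ≈ 157348079.588745.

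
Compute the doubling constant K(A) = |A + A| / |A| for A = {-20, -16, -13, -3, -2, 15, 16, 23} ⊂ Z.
K = |A + A| / |A| = 32/8 = 4

Enumerate A + A = {a + b : a, b ∈ A}. With |A| = 8, there are |A|^2 = 64 ordered sum pairs; collecting distinct values, A + A = {-40, -36, -33, -32, -29, -26, -23, -22, -19, -18, -16, -15, -6, -5, -4, -1, 0, 2, 3, 7, 10, 12, 13, 14, 20, 21, 30, 31, 32, 38, 39, 46}, so |A + A| = 32. Thus K = 32/8 = 4. For comparison, the minimum possible |A + A| over all 8-element sets is 2·8 − 1 = 15 (so min K = 15/8), attained only by arithmetic progressions.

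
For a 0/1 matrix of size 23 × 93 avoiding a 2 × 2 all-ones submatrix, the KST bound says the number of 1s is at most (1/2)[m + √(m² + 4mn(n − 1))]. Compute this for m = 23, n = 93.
z(23, 93; 2, 2) ≤ (1/2)[23 + √(23² + 4·23·93·92)] = (1/2)[23 + √787681] = 455.257

Kővári–Sós–Turán: let r_1, ..., r_23 be the row sums and z = Σ r_i the total number of 1s. Each pair of columns can share at most one row with both entries 1 (else a 2×2 all-ones block appears), so Σ_i C(r_i, 2) ≤ C(93, 2) = 4278. By convexity Σ_i C(r_i, 2) ≥ 23·C(z/23, 2) = z(z − 23)/(2·23), giving z² − 23z − 23·93·92 ≤ 0 and hence z ≤ (1/2)[23 + √(529 + 4·196788)] = (1/2)[23 + √787681] ≈ (1/2)(23 + 887.5139) = 455.257.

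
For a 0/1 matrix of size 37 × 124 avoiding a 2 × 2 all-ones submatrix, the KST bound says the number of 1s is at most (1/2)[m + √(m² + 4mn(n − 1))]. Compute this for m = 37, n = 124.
z(37, 124; 2, 2) ≤ (1/2)[37 + √(37² + 4·37·124·123)] = (1/2)[37 + √2258665] = 769.9428

Kővári–Sós–Turán: let r_1, ..., r_37 be the row sums and z = Σ r_i the total number of 1s. Each pair of columns can share at most one row with both entries 1 (else a 2×2 all-ones block appears), so Σ_i C(r_i, 2) ≤ C(124, 2) = 7626. By convexity Σ_i C(r_i, 2) ≥ 37·C(z/37, 2) = z(z − 37)/(2·37), giving z² − 37z − 37·124·123 ≤ 0 and hence z ≤ (1/2)[37 + √(1369 + 4·564324)] = (1/2)[37 + √2258665] ≈ (1/2)(37 + 1502.8856) = 769.9428.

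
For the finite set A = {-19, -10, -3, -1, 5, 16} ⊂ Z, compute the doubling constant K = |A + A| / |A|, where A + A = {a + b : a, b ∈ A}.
K = |A + A| / |A| = 20/6 = 10/3

Enumerate A + A = {a + b : a, b ∈ A}. With |A| = 6, there are |A|^2 = 36 ordered sum pairs; collecting distinct values, A + A = {-38, -29, -22, -20, -14, -13, -11, -6, -5, -4, -3, -2, 2, 4, 6, 10, 13, 15, 21, 32}, so |A + A| = 20. Thus K = 20/6 = 10/3. For comparison, the minimum possible |A + A| over all 6-element sets is 2·6 − 1 = 11 (so min K = 11/6), attained only by arithmetic progressions.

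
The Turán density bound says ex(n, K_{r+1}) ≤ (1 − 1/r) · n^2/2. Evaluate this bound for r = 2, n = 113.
Turán density bound = (1/2) · 113^2/2 = 12769/4 ≈ 3192.25

Turán's theorem: ex(n, K_{r+1}) is achieved by the complete r-partite Turán graph T(n, r) with parts as balanced as possible, and is at most (1 − 1/r) · n^2/2. For r = 2, n = 113: the density bound is (1/2) · 12769/2 = 12769/4 ≈ 3192.25. The integer-valued extremum is e(T(113, 2)) = 3192, which is strictly less than the density bound 12769/4 since 2 ∤ 113 (the parts of T(113, 2) cannot all be equal).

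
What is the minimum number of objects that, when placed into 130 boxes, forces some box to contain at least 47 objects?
n = (47 − 1)·130 + 1 = 5981

By the generalised pigeonhole principle, to guarantee some box contains ≥ r objects we need more than (r − 1) · k objects total. Threshold: n = (r − 1) · k + 1. With r = 47 and k = 130: n = 46 · 130 + 1 = 5980 + 1 = 5981. For n = 5980 = 46 · 130, we can put exactly 46 objects in every box, avoiding 47 in any single one — so 5981 is tight.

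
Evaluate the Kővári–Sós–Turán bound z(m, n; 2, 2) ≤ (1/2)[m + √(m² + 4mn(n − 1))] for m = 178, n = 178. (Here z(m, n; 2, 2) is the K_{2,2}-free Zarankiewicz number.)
z(178, 178; 2, 2) ≤ (1/2)[178 + √(178² + 4·178·178·177)] = (1/2)[178 + √22463956] = 2458.8078

Kővári–Sós–Turán: let r_1, ..., r_178 be the row sums and z = Σ r_i the total number of 1s. Each pair of columns can share at most one row with both entries 1 (else a 2×2 all-ones block appears), so Σ_i C(r_i, 2) ≤ C(178, 2) = 15753. By convexity Σ_i C(r_i, 2) ≥ 178·C(z/178, 2) = z(z − 178)/(2·178), giving z² − 178z − 178·178·177 ≤ 0 and hence z ≤ (1/2)[178 + √(31684 + 4·5608068)] = (1/2)[178 + √22463956] ≈ (1/2)(178 + 4739.6156) = 2458.8078.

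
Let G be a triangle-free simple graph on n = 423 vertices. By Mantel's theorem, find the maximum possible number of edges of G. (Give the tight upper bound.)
ex(423, K_3) = ⌊423^2/4⌋ = 44732

Mantel (1907): a triangle-free graph on n vertices has at most ⌊n^2/4⌋ edges, with equality for the complete bipartite graph K_{⌊n/2⌋, ⌈n/2⌉}. For n = 423: ⌊423^2/4⌋ = ⌊178929/4⌋ = 44732. The extremal graph is K_{211, 212}, which has 211·212 = 44732 edges.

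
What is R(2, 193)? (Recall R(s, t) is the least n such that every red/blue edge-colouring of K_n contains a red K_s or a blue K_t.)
R(2, 193) = 193

R(2, k) = k for all k ≥ 2: in a 2-colouring of K_k, either some edge is red (a red K_2) or all edges are blue (a blue K_k). And K_{192} coloured all-blue has no blue K_193, so R(2, 193) > 192. Hence R(2, 193) = 193.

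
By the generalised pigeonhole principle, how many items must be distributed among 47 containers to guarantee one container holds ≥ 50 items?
n = (50 − 1)·47 + 1 = 2304

By the generalised pigeonhole principle, to guarantee some box contains ≥ r objects we need more than (r − 1) · k objects total. Threshold: n = (r − 1) · k + 1. With r = 50 and k = 47: n = 49 · 47 + 1 = 2303 + 1 = 2304. For n = 2303 = 49 · 47, we can put exactly 49 objects in every box, avoiding 50 in any single one — so 2304 is tight.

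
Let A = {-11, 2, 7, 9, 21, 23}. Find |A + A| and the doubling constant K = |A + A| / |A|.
K = |A + A| / |A| = 20/6 = 10/3

Enumerate A + A = {a + b : a, b ∈ A}. With |A| = 6, there are |A|^2 = 36 ordered sum pairs; collecting distinct values, A + A = {-22, -9, -4, -2, 4, 9, 10, 11, 12, 14, 16, 18, 23, 25, 28, 30, 32, 42, 44, 46}, so |A + A| = 20. Thus K = 20/6 = 10/3. For comparison, the minimum possible |A + A| over all 6-element sets is 2·6 − 1 = 11 (so min K = 11/6), attained only by arithmetic progressions.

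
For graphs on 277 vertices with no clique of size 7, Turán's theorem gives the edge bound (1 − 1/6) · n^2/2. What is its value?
Turán density bound = (5/6) · 277^2/2 = 383645/12 ≈ 31970.4167

Turán's theorem: ex(n, K_{r+1}) is achieved by the complete r-partite Turán graph T(n, r) with parts as balanced as possible, and is at most (1 − 1/r) · n^2/2. For r = 6, n = 277: the density bound is (5/6) · 76729/2 = 383645/12 ≈ 31970.4167. The integer-valued extremum is e(T(277, 6)) = 31970, which is strictly less than the density bound 383645/12 since 6 ∤ 277 (the parts of T(277, 6) cannot all be equal).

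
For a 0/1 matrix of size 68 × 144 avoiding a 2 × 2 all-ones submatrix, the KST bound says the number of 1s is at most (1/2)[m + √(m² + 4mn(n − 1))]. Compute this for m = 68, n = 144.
z(68, 144; 2, 2) ≤ (1/2)[68 + √(68² + 4·68·144·143)] = (1/2)[68 + √5605648] = 1217.8125

Kővári–Sós–Turán: let r_1, ..., r_68 be the row sums and z = Σ r_i the total number of 1s. Each pair of columns can share at most one row with both entries 1 (else a 2×2 all-ones block appears), so Σ_i C(r_i, 2) ≤ C(144, 2) = 10296. By convexity Σ_i C(r_i, 2) ≥ 68·C(z/68, 2) = z(z − 68)/(2·68), giving z² − 68z − 68·144·143 ≤ 0 and hence z ≤ (1/2)[68 + √(4624 + 4·1400256)] = (1/2)[68 + √5605648] ≈ (1/2)(68 + 2367.625) = 1217.8125.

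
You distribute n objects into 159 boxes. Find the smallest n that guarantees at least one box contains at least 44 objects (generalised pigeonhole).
n = (44 − 1)·159 + 1 = 6838

By the generalised pigeonhole principle, to guarantee some box contains ≥ r objects we need more than (r − 1) · k objects total. Threshold: n = (r − 1) · k + 1. With r = 44 and k = 159: n = 43 · 159 + 1 = 6837 + 1 = 6838. For n = 6837 = 43 · 159, we can put exactly 43 objects in every box, avoiding 44 in any single one — so 6838 is tight.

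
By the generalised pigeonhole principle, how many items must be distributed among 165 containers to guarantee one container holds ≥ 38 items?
n = (38 − 1)·165 + 1 = 6106

By the generalised pigeonhole principle, to guarantee some box contains ≥ r objects we need more than (r − 1) · k objects total. Threshold: n = (r − 1) · k + 1. With r = 38 and k = 165: n = 37 · 165 + 1 = 6105 + 1 = 6106. For n = 6105 = 37 · 165, we can put exactly 37 objects in every box, avoiding 38 in any single one — so 6106 is tight.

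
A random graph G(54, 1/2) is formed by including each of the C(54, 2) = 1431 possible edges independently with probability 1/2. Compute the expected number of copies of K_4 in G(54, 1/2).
E[# K_4] = C(54, 4) · (1/2)^C(4, 2) = 316251 / 2^6 = 4941.421875

For each 4-subset S of vertices (there are C(54, 4) = 316251 such S), let X_S = 1 if S induces a K_4 (all C(4, 2) = 6 edges present). Then P(X_S = 1) = (1/2)^6 = 1/64. By linearity of expectation, E[# K_4] = C(54, 4) · (1/2)^6 = 316251 / 64 = 4941.421875.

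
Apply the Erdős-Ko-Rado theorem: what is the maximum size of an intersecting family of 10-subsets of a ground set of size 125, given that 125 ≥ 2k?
max |F| = C(124, 9) = 14189367287524

Erdős-Ko-Rado (1961): when n ≥ 2k, max |F| = C(n−1, k−1). The bound is attained by the star {A : i ∈ A} for any fixed i ∈ [n]. Here C(125−1, 10−1) = C(124, 9) = 14189367287524.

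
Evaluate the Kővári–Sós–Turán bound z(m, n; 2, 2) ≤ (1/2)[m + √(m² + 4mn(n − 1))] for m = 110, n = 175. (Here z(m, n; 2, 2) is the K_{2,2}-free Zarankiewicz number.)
z(110, 175; 2, 2) ≤ (1/2)[110 + √(110² + 4·110·175·174)] = (1/2)[110 + √13410100] = 1885.9902

Kővári–Sós–Turán: let r_1, ..., r_110 be the row sums and z = Σ r_i the total number of 1s. Each pair of columns can share at most one row with both entries 1 (else a 2×2 all-ones block appears), so Σ_i C(r_i, 2) ≤ C(175, 2) = 15225. By convexity Σ_i C(r_i, 2) ≥ 110·C(z/110, 2) = z(z − 110)/(2·110), giving z² − 110z − 110·175·174 ≤ 0 and hence z ≤ (1/2)[110 + √(12100 + 4·3349500)] = (1/2)[110 + √13410100] ≈ (1/2)(110 + 3661.9803) = 1885.9902.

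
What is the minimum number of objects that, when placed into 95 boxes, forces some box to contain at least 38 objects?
n = (38 − 1)·95 + 1 = 3516

By the generalised pigeonhole principle, to guarantee some box contains ≥ r objects we need more than (r − 1) · k objects total. Threshold: n = (r − 1) · k + 1. With r = 38 and k = 95: n = 37 · 95 + 1 = 3515 + 1 = 3516. For n = 3515 = 37 · 95, we can put exactly 37 objects in every box, avoiding 38 in any single one — so 3516 is tight.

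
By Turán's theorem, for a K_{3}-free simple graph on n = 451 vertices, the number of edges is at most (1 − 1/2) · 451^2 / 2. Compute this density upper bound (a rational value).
Turán density bound = (1/2) · 451^2/2 = 203401/4 ≈ 50850.25

Turán's theorem: ex(n, K_{r+1}) is achieved by the complete r-partite Turán graph T(n, r) with parts as balanced as possible, and is at most (1 − 1/r) · n^2/2. For r = 2, n = 451: the density bound is (1/2) · 203401/2 = 203401/4 ≈ 50850.25. The integer-valued extremum is e(T(451, 2)) = 50850, which is strictly less than the density bound 203401/4 since 2 ∤ 451 (the parts of T(451, 2) cannot all be equal).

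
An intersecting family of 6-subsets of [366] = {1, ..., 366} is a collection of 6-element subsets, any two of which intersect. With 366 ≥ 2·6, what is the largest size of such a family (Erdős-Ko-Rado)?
max |F| = C(365, 5) = 52521291823

Erdős-Ko-Rado (1961): when n ≥ 2k, max |F| = C(n−1, k−1). The bound is attained by the star {A : i ∈ A} for any fixed i ∈ [n]. Here C(366−1, 6−1) = C(365, 5) = 52521291823.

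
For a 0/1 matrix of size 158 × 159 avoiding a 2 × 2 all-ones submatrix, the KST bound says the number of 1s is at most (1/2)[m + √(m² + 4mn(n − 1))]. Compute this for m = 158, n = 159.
z(158, 159; 2, 2) ≤ (1/2)[158 + √(158² + 4·158·159·158)] = (1/2)[158 + √15902068] = 2072.8699

Kővári–Sós–Turán: let r_1, ..., r_158 be the row sums and z = Σ r_i the total number of 1s. Each pair of columns can share at most one row with both entries 1 (else a 2×2 all-ones block appears), so Σ_i C(r_i, 2) ≤ C(159, 2) = 12561. By convexity Σ_i C(r_i, 2) ≥ 158·C(z/158, 2) = z(z − 158)/(2·158), giving z² − 158z − 158·159·158 ≤ 0 and hence z ≤ (1/2)[158 + √(24964 + 4·3969276)] = (1/2)[158 + √15902068] ≈ (1/2)(158 + 3987.7397) = 2072.8699.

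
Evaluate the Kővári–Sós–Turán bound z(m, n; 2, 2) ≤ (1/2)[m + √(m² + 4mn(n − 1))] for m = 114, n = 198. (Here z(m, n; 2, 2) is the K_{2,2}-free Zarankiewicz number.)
z(114, 198; 2, 2) ≤ (1/2)[114 + √(114² + 4·114·198·197)] = (1/2)[114 + √17799732] = 2166.4864

Kővári–Sós–Turán: let r_1, ..., r_114 be the row sums and z = Σ r_i the total number of 1s. Each pair of columns can share at most one row with both entries 1 (else a 2×2 all-ones block appears), so Σ_i C(r_i, 2) ≤ C(198, 2) = 19503. By convexity Σ_i C(r_i, 2) ≥ 114·C(z/114, 2) = z(z − 114)/(2·114), giving z² − 114z − 114·198·197 ≤ 0 and hence z ≤ (1/2)[114 + √(12996 + 4·4446684)] = (1/2)[114 + √17799732] ≈ (1/2)(114 + 4218.9729) = 2166.4864.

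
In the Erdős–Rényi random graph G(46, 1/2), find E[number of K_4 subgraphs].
E[# K_4] = C(46, 4) · (1/2)^C(4, 2) = 163185 / 2^6 = 2549.765625

For each 4-subset S of vertices (there are C(46, 4) = 163185 such S), let X_S = 1 if S induces a K_4 (all C(4, 2) = 6 edges present). Then P(X_S = 1) = (1/2)^6 = 1/64. By linearity of expectation, E[# K_4] = C(46, 4) · (1/2)^6 = 163185 / 64 = 2549.765625.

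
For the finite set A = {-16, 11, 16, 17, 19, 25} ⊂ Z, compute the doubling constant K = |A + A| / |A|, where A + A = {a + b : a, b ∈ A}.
K = |A + A| / |A| = 20/6 = 10/3

Enumerate A + A = {a + b : a, b ∈ A}. With |A| = 6, there are |A|^2 = 36 ordered sum pairs; collecting distinct values, A + A = {-32, -5, 0, 1, 3, 9, 22, 27, 28, 30, 32, 33, 34, 35, 36, 38, 41, 42, 44, 50}, so |A + A| = 20. Thus K = 20/6 = 10/3. For comparison, the minimum possible |A + A| over all 6-element sets is 2·6 − 1 = 11 (so min K = 11/6), attained only by arithmetic progressions.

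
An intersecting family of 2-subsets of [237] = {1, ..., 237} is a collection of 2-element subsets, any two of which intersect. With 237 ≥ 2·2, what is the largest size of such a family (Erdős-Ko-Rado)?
max |F| = C(236, 1) = 236

Erdős-Ko-Rado (1961): when n ≥ 2k, max |F| = C(n−1, k−1). The bound is attained by the star {A : i ∈ A} for any fixed i ∈ [n]. Here C(237−1, 2−1) = C(236, 1) = 236.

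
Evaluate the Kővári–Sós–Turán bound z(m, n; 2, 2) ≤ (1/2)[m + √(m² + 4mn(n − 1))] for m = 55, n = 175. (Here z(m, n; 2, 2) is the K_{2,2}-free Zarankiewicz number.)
z(55, 175; 2, 2) ≤ (1/2)[55 + √(55² + 4·55·175·174)] = (1/2)[55 + √6702025] = 1321.9135

Kővári–Sós–Turán: let r_1, ..., r_55 be the row sums and z = Σ r_i the total number of 1s. Each pair of columns can share at most one row with both entries 1 (else a 2×2 all-ones block appears), so Σ_i C(r_i, 2) ≤ C(175, 2) = 15225. By convexity Σ_i C(r_i, 2) ≥ 55·C(z/55, 2) = z(z − 55)/(2·55), giving z² − 55z − 55·175·174 ≤ 0 and hence z ≤ (1/2)[55 + √(3025 + 4·1674750)] = (1/2)[55 + √6702025] ≈ (1/2)(55 + 2588.827) = 1321.9135.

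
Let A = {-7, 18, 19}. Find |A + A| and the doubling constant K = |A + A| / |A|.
K = |A + A| / |A| = 6/3 = 2

Enumerate A + A = {a + b : a, b ∈ A}. With |A| = 3, there are |A|^2 = 9 ordered sum pairs; collecting distinct values, A + A = {-14, 11, 12, 36, 37, 38}, so |A + A| = 6. Thus K = 6/3 = 2. For comparison, the minimum possible |A + A| over all 3-element sets is 2·3 − 1 = 5 (so min K = 5/3), attained only by arithmetic progressions.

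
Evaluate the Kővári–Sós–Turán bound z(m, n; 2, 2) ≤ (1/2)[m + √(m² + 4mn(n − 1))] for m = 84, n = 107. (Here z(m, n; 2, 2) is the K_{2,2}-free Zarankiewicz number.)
z(84, 107; 2, 2) ≤ (1/2)[84 + √(84² + 4·84·107·106)] = (1/2)[84 + √3817968] = 1018.9811

Kővári–Sós–Turán: let r_1, ..., r_84 be the row sums and z = Σ r_i the total number of 1s. Each pair of columns can share at most one row with both entries 1 (else a 2×2 all-ones block appears), so Σ_i C(r_i, 2) ≤ C(107, 2) = 5671. By convexity Σ_i C(r_i, 2) ≥ 84·C(z/84, 2) = z(z − 84)/(2·84), giving z² − 84z − 84·107·106 ≤ 0 and hence z ≤ (1/2)[84 + √(7056 + 4·952728)] = (1/2)[84 + √3817968] ≈ (1/2)(84 + 1953.9621) = 1018.9811.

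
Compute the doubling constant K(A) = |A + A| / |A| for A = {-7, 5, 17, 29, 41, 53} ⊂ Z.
K = |A + A| / |A| = 11/6

Enumerate A + A = {a + b : a, b ∈ A}. With |A| = 6, there are |A|^2 = 36 ordered sum pairs; collecting distinct values, A + A = {-14, -2, 10, 22, 34, 46, 58, 70, 82, 94, 106}, so |A + A| = 11. Thus K = 11/6. Here |A + A| = 2|A| − 1 = 11, the minimum possible — so K = 11/6 is minimal, which holds iff A is an arithmetic progression.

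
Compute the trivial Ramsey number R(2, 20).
R(2, 20) = 20

R(2, k) = k for all k ≥ 2: in a 2-colouring of K_k, either some edge is red (a red K_2) or all edges are blue (a blue K_k). And K_{19} coloured all-blue has no blue K_20, so R(2, 20) > 19. Hence R(2, 20) = 20.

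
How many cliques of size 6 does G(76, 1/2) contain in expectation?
E[# K_6] = C(76, 6) · (1/2)^C(6, 2) = 218618940 / 2^15 = 54654735/8192 ≈ 6671.720581

For each 6-subset S of vertices (there are C(76, 6) = 218618940 such S), let X_S = 1 if S induces a K_6 (all C(6, 2) = 15 edges present). Then P(X_S = 1) = (1/2)^15 = 1/32768. By linearity of expectation, E[# K_6] = C(76, 6) · (1/2)^15 = 218618940 / 32768 = 54654735/8192 ≈ 6671.720581.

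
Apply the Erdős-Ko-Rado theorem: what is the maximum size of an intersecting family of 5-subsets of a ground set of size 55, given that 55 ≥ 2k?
max |F| = C(54, 4) = 316251

Erdős-Ko-Rado (1961): when n ≥ 2k, max |F| = C(n−1, k−1). The bound is attained by the star {A : i ∈ A} for any fixed i ∈ [n]. Here C(55−1, 5−1) = C(54, 4) = 316251.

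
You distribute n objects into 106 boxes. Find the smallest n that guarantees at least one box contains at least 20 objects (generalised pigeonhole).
n = (20 − 1)·106 + 1 = 2015

By the generalised pigeonhole principle, to guarantee some box contains ≥ r objects we need more than (r − 1) · k objects total. Threshold: n = (r − 1) · k + 1. With r = 20 and k = 106: n = 19 · 106 + 1 = 2014 + 1 = 2015. For n = 2014 = 19 · 106, we can put exactly 19 objects in every box, avoiding 20 in any single one — so 2015 is tight.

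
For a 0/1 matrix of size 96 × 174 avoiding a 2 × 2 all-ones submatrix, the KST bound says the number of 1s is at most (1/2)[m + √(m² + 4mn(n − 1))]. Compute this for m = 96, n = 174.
z(96, 174; 2, 2) ≤ (1/2)[96 + √(96² + 4·96·174·173)] = (1/2)[96 + √11568384] = 1748.6164

Kővári–Sós–Turán: let r_1, ..., r_96 be the row sums and z = Σ r_i the total number of 1s. Each pair of columns can share at most one row with both entries 1 (else a 2×2 all-ones block appears), so Σ_i C(r_i, 2) ≤ C(174, 2) = 15051. By convexity Σ_i C(r_i, 2) ≥ 96·C(z/96, 2) = z(z − 96)/(2·96), giving z² − 96z − 96·174·173 ≤ 0 and hence z ≤ (1/2)[96 + √(9216 + 4·2889792)] = (1/2)[96 + √11568384] ≈ (1/2)(96 + 3401.2327) = 1748.6164.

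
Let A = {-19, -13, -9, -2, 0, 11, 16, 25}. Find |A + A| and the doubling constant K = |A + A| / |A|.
K = |A + A| / |A| = 34/8 = 17/4

Enumerate A + A = {a + b : a, b ∈ A}. With |A| = 8, there are |A|^2 = 64 ordered sum pairs; collecting distinct values, A + A = {-38, -32, -28, -26, -22, -21, -19, -18, -15, -13, -11, -9, -8, -4, -3, -2, 0, 2, 3, 6, 7, 9, 11, 12, 14, 16, 22, 23, 25, 27, 32, 36, 41, 50}, so |A + A| = 34. Thus K = 34/8 = 17/4. For comparison, the minimum possible |A + A| over all 8-element sets is 2·8 − 1 = 15 (so min K = 15/8), attained only by arithmetic progressions.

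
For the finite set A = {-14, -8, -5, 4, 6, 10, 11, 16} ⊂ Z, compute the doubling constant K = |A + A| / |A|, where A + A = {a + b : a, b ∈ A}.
K = |A + A| / |A| = 30/8 = 15/4

Enumerate A + A = {a + b : a, b ∈ A}. With |A| = 8, there are |A|^2 = 64 ordered sum pairs; collecting distinct values, A + A = {-28, -22, -19, -16, -13, -10, -8, -4, -3, -2, -1, 1, 2, 3, 5, 6, 8, 10, 11, 12, 14, 15, 16, 17, 20, 21, 22, 26, 27, 32}, so |A + A| = 30. Thus K = 30/8 = 15/4. For comparison, the minimum possible |A + A| over all 8-element sets is 2·8 − 1 = 15 (so min K = 15/8), attained only by arithmetic progressions.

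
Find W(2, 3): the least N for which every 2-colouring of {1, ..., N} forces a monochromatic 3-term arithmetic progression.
W(2, 3) = 9

Lower bound: the 2-colouring RRBBRRBB of {1, ..., 8} (R at positions {1, 2, 5, 6}, B at {3, 4, 7, 8}) contains no monochromatic 3-term AP, so W(2, 3) > 8. Upper bound: a case analysis on any 2-colouring of {1, ..., 9} forces such an AP. Hence W(2, 3) = 9.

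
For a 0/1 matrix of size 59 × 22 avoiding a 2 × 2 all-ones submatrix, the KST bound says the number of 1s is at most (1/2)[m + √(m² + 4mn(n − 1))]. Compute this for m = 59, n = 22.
z(59, 22; 2, 2) ≤ (1/2)[59 + √(59² + 4·59·22·21)] = (1/2)[59 + √112513] = 197.2148

Kővári–Sós–Turán: let r_1, ..., r_59 be the row sums and z = Σ r_i the total number of 1s. Each pair of columns can share at most one row with both entries 1 (else a 2×2 all-ones block appears), so Σ_i C(r_i, 2) ≤ C(22, 2) = 231. By convexity Σ_i C(r_i, 2) ≥ 59·C(z/59, 2) = z(z − 59)/(2·59), giving z² − 59z − 59·22·21 ≤ 0 and hence z ≤ (1/2)[59 + √(3481 + 4·27258)] = (1/2)[59 + √112513] ≈ (1/2)(59 + 335.4296) = 197.2148.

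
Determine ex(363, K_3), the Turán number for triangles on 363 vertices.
ex(363, K_3) = ⌊363^2/4⌋ = 32942

Mantel (1907): a triangle-free graph on n vertices has at most ⌊n^2/4⌋ edges, with equality for the complete bipartite graph K_{⌊n/2⌋, ⌈n/2⌉}. For n = 363: ⌊363^2/4⌋ = ⌊131769/4⌋ = 32942. The extremal graph is K_{181, 182}, which has 181·182 = 32942 edges.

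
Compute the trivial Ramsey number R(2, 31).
R(2, 31) = 31

R(2, k) = k for all k ≥ 2: in a 2-colouring of K_k, either some edge is red (a red K_2) or all edges are blue (a blue K_k). And K_{30} coloured all-blue has no blue K_31, so R(2, 31) > 30. Hence R(2, 31) = 31.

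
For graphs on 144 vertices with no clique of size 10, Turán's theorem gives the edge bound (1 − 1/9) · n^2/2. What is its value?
Turán density bound = (8/9) · 144^2/2 = 9216

Turán's theorem: ex(n, K_{r+1}) is achieved by the complete r-partite Turán graph T(n, r) with parts as balanced as possible, and is at most (1 − 1/r) · n^2/2. For r = 9, n = 144: the density bound is (8/9) · 20736/2 = 9216. Since 9 ∣ 144, the Turán graph T(144, 9) has parts of equal size 16, and its edge count e(T(144, 9)) = 9216 attains the density bound exactly.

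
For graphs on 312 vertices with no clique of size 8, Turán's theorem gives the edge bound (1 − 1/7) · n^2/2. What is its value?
Turán density bound = (6/7) · 312^2/2 = 292032/7 ≈ 41718.8571

Turán's theorem: ex(n, K_{r+1}) is achieved by the complete r-partite Turán graph T(n, r) with parts as balanced as possible, and is at most (1 − 1/r) · n^2/2. For r = 7, n = 312: the density bound is (6/7) · 97344/2 = 292032/7 ≈ 41718.8571. The integer-valued extremum is e(T(312, 7)) = 41718, which is strictly less than the density bound 292032/7 since 7 ∤ 312 (the parts of T(312, 7) cannot all be equal).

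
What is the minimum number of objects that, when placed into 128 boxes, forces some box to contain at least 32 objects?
n = (32 − 1)·128 + 1 = 3969

By the generalised pigeonhole principle, to guarantee some box contains ≥ r objects we need more than (r − 1) · k objects total. Threshold: n = (r − 1) · k + 1. With r = 32 and k = 128: n = 31 · 128 + 1 = 3968 + 1 = 3969. For n = 3968 = 31 · 128, we can put exactly 31 objects in every box, avoiding 32 in any single one — so 3969 is tight.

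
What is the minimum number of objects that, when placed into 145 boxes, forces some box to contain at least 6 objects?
n = (6 − 1)·145 + 1 = 726

By the generalised pigeonhole principle, to guarantee some box contains ≥ r objects we need more than (r − 1) · k objects total. Threshold: n = (r − 1) · k + 1. With r = 6 and k = 145: n = 5 · 145 + 1 = 725 + 1 = 726. For n = 725 = 5 · 145, we can put exactly 5 objects in every box, avoiding 6 in any single one — so 726 is tight.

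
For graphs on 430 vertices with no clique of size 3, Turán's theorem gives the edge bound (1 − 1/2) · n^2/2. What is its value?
Turán density bound = (1/2) · 430^2/2 = 46225

Turán's theorem: ex(n, K_{r+1}) is achieved by the complete r-partite Turán graph T(n, r) with parts as balanced as possible, and is at most (1 − 1/r) · n^2/2. For r = 2, n = 430: the density bound is (1/2) · 184900/2 = 46225. Since 2 ∣ 430, the Turán graph T(430, 2) has parts of equal size 215, and its edge count e(T(430, 2)) = 46225 attains the density bound exactly.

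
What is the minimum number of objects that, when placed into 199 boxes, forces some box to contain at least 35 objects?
n = (35 − 1)·199 + 1 = 6767

By the generalised pigeonhole principle, to guarantee some box contains ≥ r objects we need more than (r − 1) · k objects total. Threshold: n = (r − 1) · k + 1. With r = 35 and k = 199: n = 34 · 199 + 1 = 6766 + 1 = 6767. For n = 6766 = 34 · 199, we can put exactly 34 objects in every box, avoiding 35 in any single one — so 6767 is tight.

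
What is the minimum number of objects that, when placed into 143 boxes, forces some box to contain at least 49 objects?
n = (49 − 1)·143 + 1 = 6865

By the generalised pigeonhole principle, to guarantee some box contains ≥ r objects we need more than (r − 1) · k objects total. Threshold: n = (r − 1) · k + 1. With r = 49 and k = 143: n = 48 · 143 + 1 = 6864 + 1 = 6865. For n = 6864 = 48 · 143, we can put exactly 48 objects in every box, avoiding 49 in any single one — so 6865 is tight.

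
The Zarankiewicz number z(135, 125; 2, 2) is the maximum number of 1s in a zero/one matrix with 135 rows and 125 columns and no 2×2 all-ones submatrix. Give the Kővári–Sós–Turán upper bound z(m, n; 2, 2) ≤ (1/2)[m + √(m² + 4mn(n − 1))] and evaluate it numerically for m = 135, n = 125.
z(135, 125; 2, 2) ≤ (1/2)[135 + √(135² + 4·135·125·124)] = (1/2)[135 + √8388225] = 1515.6216

Kővári–Sós–Turán: let r_1, ..., r_135 be the row sums and z = Σ r_i the total number of 1s. Each pair of columns can share at most one row with both entries 1 (else a 2×2 all-ones block appears), so Σ_i C(r_i, 2) ≤ C(125, 2) = 7750. By convexity Σ_i C(r_i, 2) ≥ 135·C(z/135, 2) = z(z − 135)/(2·135), giving z² − 135z − 135·125·124 ≤ 0 and hence z ≤ (1/2)[135 + √(18225 + 4·2092500)] = (1/2)[135 + √8388225] ≈ (1/2)(135 + 2896.2433) = 1515.6216.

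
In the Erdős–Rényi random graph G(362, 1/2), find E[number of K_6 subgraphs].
E[# K_6] = C(362, 6) · (1/2)^C(6, 2) = 2997998892714 / 2^15 = 1498999446357/16384 ≈ 91491665.427063

For each 6-subset S of vertices (there are C(362, 6) = 2997998892714 such S), let X_S = 1 if S induces a K_6 (all C(6, 2) = 15 edges present). Then P(X_S = 1) = (1/2)^15 = 1/32768. By linearity of expectation, E[# K_6] = C(362, 6) · (1/2)^15 = 2997998892714 / 32768 = 1498999446357/16384 ≈ 91491665.427063.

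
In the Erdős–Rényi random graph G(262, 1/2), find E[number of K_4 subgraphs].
E[# K_4] = C(262, 4) · (1/2)^C(4, 2) = 191868495 / 2^6 = 2997945.234375

For each 4-subset S of vertices (there are C(262, 4) = 191868495 such S), let X_S = 1 if S induces a K_4 (all C(4, 2) = 6 edges present). Then P(X_S = 1) = (1/2)^6 = 1/64. By linearity of expectation, E[# K_4] = C(262, 4) · (1/2)^6 = 191868495 / 64 = 2997945.234375.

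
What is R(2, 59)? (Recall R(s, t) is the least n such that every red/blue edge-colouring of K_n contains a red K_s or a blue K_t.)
R(2, 59) = 59

R(2, k) = k for all k ≥ 2: in a 2-colouring of K_k, either some edge is red (a red K_2) or all edges are blue (a blue K_k). And K_{58} coloured all-blue has no blue K_59, so R(2, 59) > 58. Hence R(2, 59) = 59.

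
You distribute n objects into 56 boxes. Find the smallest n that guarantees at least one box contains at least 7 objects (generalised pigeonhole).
n = (7 − 1)·56 + 1 = 337

By the generalised pigeonhole principle, to guarantee some box contains ≥ r objects we need more than (r − 1) · k objects total. Threshold: n = (r − 1) · k + 1. With r = 7 and k = 56: n = 6 · 56 + 1 = 336 + 1 = 337. For n = 336 = 6 · 56, we can put exactly 6 objects in every box, avoiding 7 in any single one — so 337 is tight.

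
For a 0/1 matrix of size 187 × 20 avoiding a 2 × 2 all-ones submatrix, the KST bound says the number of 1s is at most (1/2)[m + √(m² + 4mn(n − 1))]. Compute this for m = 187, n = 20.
z(187, 20; 2, 2) ≤ (1/2)[187 + √(187² + 4·187·20·19)] = (1/2)[187 + √319209] = 375.9929

Kővári–Sós–Turán: let r_1, ..., r_187 be the row sums and z = Σ r_i the total number of 1s. Each pair of columns can share at most one row with both entries 1 (else a 2×2 all-ones block appears), so Σ_i C(r_i, 2) ≤ C(20, 2) = 190. By convexity Σ_i C(r_i, 2) ≥ 187·C(z/187, 2) = z(z − 187)/(2·187), giving z² − 187z − 187·20·19 ≤ 0 and hence z ≤ (1/2)[187 + √(34969 + 4·71060)] = (1/2)[187 + √319209] ≈ (1/2)(187 + 564.9858) = 375.9929.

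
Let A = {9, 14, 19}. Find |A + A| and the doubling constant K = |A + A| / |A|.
K = |A + A| / |A| = 5/3

Enumerate A + A = {a + b : a, b ∈ A}. With |A| = 3, there are |A|^2 = 9 ordered sum pairs; collecting distinct values, A + A = {18, 23, 28, 33, 38}, so |A + A| = 5. Thus K = 5/3. Here |A + A| = 2|A| − 1 = 5, the minimum possible — so K = 5/3 is minimal, which holds iff A is an arithmetic progression.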